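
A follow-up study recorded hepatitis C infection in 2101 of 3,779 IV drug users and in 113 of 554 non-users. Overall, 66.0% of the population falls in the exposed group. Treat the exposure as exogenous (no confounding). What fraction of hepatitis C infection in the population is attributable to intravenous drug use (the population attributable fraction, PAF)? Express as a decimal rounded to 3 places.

p₁ = P(outcome | exposed) = 2101/3779 = 0.55597
p₀ = P(outcome | unexposed) = 113/554 = 0.20397
Overall risk P(Y=1) = π·p₁ + (1−π)·p₀ = 0.66×0.55597 + 0.34×0.20397 = 0.43629.
Under exogeneity, PAF = [P(Y=1) − p₀] / P(Y=1).
PAF = (0.43629 − 0.20397) / 0.43629 ≈ 0.5325

PAF ≈ 0.532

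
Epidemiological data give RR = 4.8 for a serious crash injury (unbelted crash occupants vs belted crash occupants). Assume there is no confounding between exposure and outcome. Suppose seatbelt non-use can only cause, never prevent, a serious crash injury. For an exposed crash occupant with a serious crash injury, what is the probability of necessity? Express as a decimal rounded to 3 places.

Under exogeneity and monotonicity, PN = (RR − 1) / RR = 1 − 1/RR.
PN = (4.8 − 1) / 4.8 = 3.8 / 4.8 ≈ 0.7917

PN ≈ 0.792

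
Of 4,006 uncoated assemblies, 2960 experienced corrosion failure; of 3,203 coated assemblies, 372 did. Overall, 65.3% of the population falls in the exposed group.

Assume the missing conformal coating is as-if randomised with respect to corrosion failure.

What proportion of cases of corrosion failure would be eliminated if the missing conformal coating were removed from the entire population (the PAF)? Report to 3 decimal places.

PAF ≈ 0.778

p₁ = P(outcome | exposed) = 2960/4006 = 0.73889
p₀ = P(outcome | unexposed) = 372/3203 = 0.11614
Overall risk P(Y=1) = π·p₁ + (1−π)·p₀ = 0.653×0.73889 + 0.347×0.11614 = 0.5228.
Under exogeneity, PAF = [P(Y=1) − p₀] / P(Y=1).
PAF = (0.5228 − 0.11614) / 0.5228 ≈ 0.7778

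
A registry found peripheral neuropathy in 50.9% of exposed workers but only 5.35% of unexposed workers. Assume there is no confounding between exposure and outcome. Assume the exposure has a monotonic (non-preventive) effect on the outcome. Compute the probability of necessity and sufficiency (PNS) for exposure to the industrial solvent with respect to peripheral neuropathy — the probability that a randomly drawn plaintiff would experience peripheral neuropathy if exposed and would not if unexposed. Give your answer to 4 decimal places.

PNS ≈ 0.4555

p₁ = 0.509, p₀ = 0.0535.
Under exogeneity and monotonicity, PNS = p₁ − p₀.
PNS = 0.509 − 0.0535 = 0.4555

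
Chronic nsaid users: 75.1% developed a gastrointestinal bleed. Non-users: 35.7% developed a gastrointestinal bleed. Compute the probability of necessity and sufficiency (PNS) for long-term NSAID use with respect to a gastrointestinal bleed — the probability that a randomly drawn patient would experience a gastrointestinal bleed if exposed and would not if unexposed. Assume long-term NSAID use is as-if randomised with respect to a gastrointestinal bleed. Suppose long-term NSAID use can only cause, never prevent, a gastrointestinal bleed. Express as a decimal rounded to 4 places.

PNS ≈ 0.3940

p₁ = 0.751, p₀ = 0.357.
Under exogeneity and monotonicity, PNS = p₁ − p₀.
PNS = 0.751 − 0.357 = 0.394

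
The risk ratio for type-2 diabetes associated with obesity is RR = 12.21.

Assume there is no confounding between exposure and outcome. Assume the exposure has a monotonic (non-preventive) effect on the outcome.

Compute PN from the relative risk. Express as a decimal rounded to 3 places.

PN ≈ 0.918

Under exogeneity and monotonicity, PN = (RR − 1) / RR = 1 − 1/RR.
PN = (12.21 − 1) / 12.21 = 11.21 / 12.21 ≈ 0.9181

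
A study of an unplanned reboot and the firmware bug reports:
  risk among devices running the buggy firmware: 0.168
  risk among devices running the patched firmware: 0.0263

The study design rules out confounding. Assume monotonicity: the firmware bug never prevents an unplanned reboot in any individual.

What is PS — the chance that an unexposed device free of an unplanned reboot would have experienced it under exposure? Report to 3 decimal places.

Let p₁ = 0.168, p₀ = 0.0263.
Under exogeneity and monotonicity, PS = (p₁ − p₀) / (1 − p₀).
PS = (0.168 − 0.0263) / (1 − 0.0263) = 0.1417 / 0.9737 ≈ 0.1455

PS ≈ 0.146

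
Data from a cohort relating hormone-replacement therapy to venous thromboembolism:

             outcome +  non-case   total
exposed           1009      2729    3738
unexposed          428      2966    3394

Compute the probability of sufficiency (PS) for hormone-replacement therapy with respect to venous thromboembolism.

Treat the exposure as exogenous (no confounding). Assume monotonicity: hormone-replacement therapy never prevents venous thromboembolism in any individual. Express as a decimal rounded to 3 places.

p₁ = P(outcome | exposed) = 1009/3738 = 0.26993
p₀ = P(outcome | unexposed) = 428/3394 = 0.1261
Under exogeneity and monotonicity, PS = (p₁ − p₀) / (1 − p₀).
PS = (0.26993 − 0.1261) / (1 − 0.1261) = 0.14383 / 0.8739 ≈ 0.1646

PS ≈ 0.165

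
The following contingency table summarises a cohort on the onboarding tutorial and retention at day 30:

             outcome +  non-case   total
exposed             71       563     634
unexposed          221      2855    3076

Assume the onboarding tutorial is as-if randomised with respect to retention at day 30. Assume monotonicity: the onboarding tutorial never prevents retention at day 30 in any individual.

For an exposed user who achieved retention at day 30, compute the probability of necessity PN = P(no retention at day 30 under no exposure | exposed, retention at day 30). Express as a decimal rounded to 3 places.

PN ≈ 0.358

p₁ = P(outcome | exposed) = 71/634 = 0.11199
p₀ = P(outcome | unexposed) = 221/3076 = 0.071847
Under exogeneity and monotonicity, PN = (p₁ − p₀) / p₁.
PN = (0.11199 − 0.071847) / 0.11199 = 0.040141 / 0.11199 ≈ 0.3584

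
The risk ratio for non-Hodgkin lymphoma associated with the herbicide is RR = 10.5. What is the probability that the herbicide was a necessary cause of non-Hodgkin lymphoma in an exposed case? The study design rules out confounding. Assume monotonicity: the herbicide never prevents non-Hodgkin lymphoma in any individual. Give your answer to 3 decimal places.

Under exogeneity and monotonicity, PN = (RR − 1) / RR = 1 − 1/RR.
PN = (10.5 − 1) / 10.5 = 9.5 / 10.5 ≈ 0.9048

PN ≈ 0.905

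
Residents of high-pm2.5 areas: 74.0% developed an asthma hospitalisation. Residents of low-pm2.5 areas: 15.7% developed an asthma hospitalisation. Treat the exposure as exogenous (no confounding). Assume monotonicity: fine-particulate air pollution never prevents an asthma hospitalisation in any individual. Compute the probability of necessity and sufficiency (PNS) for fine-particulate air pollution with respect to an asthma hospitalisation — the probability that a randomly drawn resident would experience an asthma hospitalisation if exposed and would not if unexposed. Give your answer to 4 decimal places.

p₁ = 0.74, p₀ = 0.157.
Under exogeneity and monotonicity, PNS = p₁ − p₀.
PNS = 0.74 − 0.157 = 0.583

PNS ≈ 0.5830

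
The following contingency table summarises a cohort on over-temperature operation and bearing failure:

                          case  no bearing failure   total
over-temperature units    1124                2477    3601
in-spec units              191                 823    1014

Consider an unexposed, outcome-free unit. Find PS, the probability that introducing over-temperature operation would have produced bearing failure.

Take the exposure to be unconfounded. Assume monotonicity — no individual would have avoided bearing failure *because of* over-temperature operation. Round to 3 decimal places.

PS ≈ 0.152

p₁ = P(outcome | exposed) = 1124/3601 = 0.31214
p₀ = P(outcome | unexposed) = 191/1014 = 0.18836
Under exogeneity and monotonicity, PS = (p₁ − p₀) / (1 − p₀).
PS = (0.31214 − 0.18836) / (1 − 0.18836) = 0.12377 / 0.81164 ≈ 0.1525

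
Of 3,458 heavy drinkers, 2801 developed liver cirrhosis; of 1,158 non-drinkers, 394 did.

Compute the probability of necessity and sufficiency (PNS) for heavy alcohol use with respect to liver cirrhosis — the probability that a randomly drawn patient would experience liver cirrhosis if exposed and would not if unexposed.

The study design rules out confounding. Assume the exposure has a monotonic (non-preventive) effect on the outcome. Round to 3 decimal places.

PNS ≈ 0.470

p₁ = P(outcome | exposed) = 2801/3458 = 0.81001
p₀ = P(outcome | unexposed) = 394/1158 = 0.34024
Under exogeneity and monotonicity, PNS = p₁ − p₀.
PNS = 0.81001 − 0.34024 = 0.46976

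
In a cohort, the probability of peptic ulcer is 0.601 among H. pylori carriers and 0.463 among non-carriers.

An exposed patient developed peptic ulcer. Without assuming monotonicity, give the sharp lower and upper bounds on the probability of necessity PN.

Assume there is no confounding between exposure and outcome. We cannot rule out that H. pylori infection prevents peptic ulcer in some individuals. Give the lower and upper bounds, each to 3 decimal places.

Let p₁ = 0.601, p₀ = 0.463.
Under exogeneity alone the bounds on PN are max{0,(p₁−p₀)/p₁} ≤ PN ≤ min{1,(1−p₀)/p₁}.
  lower = (p₁ − p₀)/p₁ = 0.138 / 0.601 ≈ 0.2296
  upper = min{1, (1 − p₀)/p₁} = 0.537 / 0.601 ≈ 0.8935

0.230 ≤ PN ≤ 0.894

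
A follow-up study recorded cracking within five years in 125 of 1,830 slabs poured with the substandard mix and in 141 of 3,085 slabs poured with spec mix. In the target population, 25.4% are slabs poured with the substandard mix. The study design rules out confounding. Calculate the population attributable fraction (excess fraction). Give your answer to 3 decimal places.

PAF ≈ 0.112

p₁ = P(outcome | exposed) = 125/1830 = 0.068306
p₀ = P(outcome | unexposed) = 141/3085 = 0.045705
Overall risk P(Y=1) = π·p₁ + (1−π)·p₀ = 0.254×0.068306 + 0.746×0.045705 = 0.051446.
Under exogeneity, PAF = [P(Y=1) − p₀] / P(Y=1).
PAF = (0.051446 − 0.045705) / 0.051446 ≈ 0.1116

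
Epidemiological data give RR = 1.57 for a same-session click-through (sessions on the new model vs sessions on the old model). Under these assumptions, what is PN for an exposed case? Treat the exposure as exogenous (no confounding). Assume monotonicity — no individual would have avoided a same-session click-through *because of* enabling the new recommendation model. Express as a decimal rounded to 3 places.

Under exogeneity and monotonicity, PN = (RR − 1) / RR = 1 − 1/RR.
PN = (1.57 − 1) / 1.57 = 0.57 / 1.57 ≈ 0.3631

PN ≈ 0.363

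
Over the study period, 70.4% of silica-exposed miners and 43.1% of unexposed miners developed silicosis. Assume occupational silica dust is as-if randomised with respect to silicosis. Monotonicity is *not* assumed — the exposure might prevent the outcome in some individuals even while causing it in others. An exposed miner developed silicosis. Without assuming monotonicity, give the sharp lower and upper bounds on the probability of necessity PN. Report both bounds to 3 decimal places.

0.388 ≤ PN ≤ 0.808

p₁ = 0.704, p₀ = 0.431.
Under exogeneity alone the bounds on PN are max{0,(p₁−p₀)/p₁} ≤ PN ≤ min{1,(1−p₀)/p₁}.
  lower = (p₁ − p₀)/p₁ = 0.273 / 0.704 ≈ 0.3878
  upper = min{1, (1 − p₀)/p₁} = 0.569 / 0.704 ≈ 0.8082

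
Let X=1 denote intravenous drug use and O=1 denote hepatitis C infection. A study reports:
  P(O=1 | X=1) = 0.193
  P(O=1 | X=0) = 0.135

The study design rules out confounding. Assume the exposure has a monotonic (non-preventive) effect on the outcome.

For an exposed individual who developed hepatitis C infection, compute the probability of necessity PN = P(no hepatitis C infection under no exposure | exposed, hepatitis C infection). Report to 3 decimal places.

Let p₁ = 0.193, p₀ = 0.135.
Under exogeneity and monotonicity, PN = (p₁ − p₀) / p₁.
PN = (0.193 − 0.135) / 0.193 = 0.058 / 0.193 ≈ 0.3005

PN ≈ 0.301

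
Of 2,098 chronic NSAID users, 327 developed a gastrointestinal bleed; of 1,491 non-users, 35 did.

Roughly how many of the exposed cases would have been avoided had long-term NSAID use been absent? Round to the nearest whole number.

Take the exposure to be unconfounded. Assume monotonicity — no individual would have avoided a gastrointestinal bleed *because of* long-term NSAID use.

about 278 cases

p₁ = P(outcome | exposed) = 327/2098 = 0.15586
p₀ = P(outcome | unexposed) = 35/1491 = 0.023474
PN = (p₁ − p₀)/p₁ = (0.15586 − 0.023474) / 0.15586 ≈ 0.84939.
Attributable cases ≈ PN × (exposed cases) = 0.84939 × 327 ≈ 277.75.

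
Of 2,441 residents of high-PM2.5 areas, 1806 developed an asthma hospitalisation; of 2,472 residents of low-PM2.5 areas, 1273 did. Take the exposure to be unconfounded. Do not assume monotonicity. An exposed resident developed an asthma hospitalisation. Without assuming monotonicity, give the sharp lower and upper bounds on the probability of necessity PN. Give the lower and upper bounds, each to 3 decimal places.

p₁ = P(outcome | exposed) = 1806/2441 = 0.73986
p₀ = P(outcome | unexposed) = 1273/2472 = 0.51497
Under exogeneity alone the bounds on PN are max{0,(p₁−p₀)/p₁} ≤ PN ≤ min{1,(1−p₀)/p₁}.
  lower = (p₁ − p₀)/p₁ = 0.22489 / 0.73986 ≈ 0.3040
  upper = min{1, (1 − p₀)/p₁} = 0.48503 / 0.73986 ≈ 0.6556

0.304 ≤ PN ≤ 0.656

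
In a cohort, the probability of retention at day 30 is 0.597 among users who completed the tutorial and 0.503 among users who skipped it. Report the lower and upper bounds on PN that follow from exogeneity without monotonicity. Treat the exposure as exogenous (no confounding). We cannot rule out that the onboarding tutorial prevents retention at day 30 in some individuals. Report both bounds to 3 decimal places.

Let p₁ = 0.597, p₀ = 0.503.
Under exogeneity alone the bounds on PN are max{0,(p₁−p₀)/p₁} ≤ PN ≤ min{1,(1−p₀)/p₁}.
  lower = (p₁ − p₀)/p₁ = 0.094 / 0.597 ≈ 0.1575
  upper = min{1, (1 − p₀)/p₁} = 0.497 / 0.597 ≈ 0.8325

0.157 ≤ PN ≤ 0.832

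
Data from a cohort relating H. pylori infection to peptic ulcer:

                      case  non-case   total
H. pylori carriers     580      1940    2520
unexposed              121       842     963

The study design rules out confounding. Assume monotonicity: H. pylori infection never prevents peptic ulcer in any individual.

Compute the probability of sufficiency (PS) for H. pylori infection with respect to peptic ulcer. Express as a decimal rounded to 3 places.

p₁ = P(outcome | exposed) = 580/2520 = 0.23016
p₀ = P(outcome | unexposed) = 121/963 = 0.12565
Under exogeneity and monotonicity, PS = (p₁ − p₀)/(1 − p₀).
PS = (0.23016 − 0.12565) / 0.87435 ≈ 0.1195

PS ≈ 0.120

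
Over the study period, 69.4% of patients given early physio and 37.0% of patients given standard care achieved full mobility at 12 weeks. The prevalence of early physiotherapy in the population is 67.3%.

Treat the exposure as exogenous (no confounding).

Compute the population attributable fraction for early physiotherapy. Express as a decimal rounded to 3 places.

p₁ = 0.694, p₀ = 0.37.
Overall risk P(Y=1) = π·p₁ + (1−π)·p₀ = 0.673×0.694 + 0.327×0.37 = 0.58805.
Under exogeneity, PAF = [P(Y=1) − p₀] / P(Y=1).
PAF = (0.58805 − 0.37) / 0.58805 ≈ 0.3708

PAF ≈ 0.371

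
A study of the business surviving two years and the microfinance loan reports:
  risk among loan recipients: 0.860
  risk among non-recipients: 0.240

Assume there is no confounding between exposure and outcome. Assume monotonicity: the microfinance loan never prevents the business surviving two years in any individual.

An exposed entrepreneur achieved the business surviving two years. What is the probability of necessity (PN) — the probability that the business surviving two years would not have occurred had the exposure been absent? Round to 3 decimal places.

PN ≈ 0.721

Let p₁ = 0.86, p₀ = 0.24.
Under exogeneity and monotonicity, PN = (p₁ − p₀) / p₁.
PN = (0.86 − 0.24) / 0.86 = 0.62 / 0.86 ≈ 0.7209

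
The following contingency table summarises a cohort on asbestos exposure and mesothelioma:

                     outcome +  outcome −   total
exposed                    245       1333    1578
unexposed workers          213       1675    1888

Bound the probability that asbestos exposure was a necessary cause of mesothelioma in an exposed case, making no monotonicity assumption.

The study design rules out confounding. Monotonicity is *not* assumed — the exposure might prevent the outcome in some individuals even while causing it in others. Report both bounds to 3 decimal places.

0.273 ≤ PN ≤ 1.000

p₁ = P(outcome | exposed) = 245/1578 = 0.15526
p₀ = P(outcome | unexposed) = 213/1888 = 0.11282
Under exogeneity alone the bounds on PN are max{0,(p₁−p₀)/p₁} ≤ PN ≤ min{1,(1−p₀)/p₁}.
  lower = (p₁ − p₀)/p₁ = 0.042442 / 0.15526 ≈ 0.2734
  upper = min{1, (1 − p₀)/p₁} = 0.88718 / 0.15526 ≈ 5.7142 → capped at 1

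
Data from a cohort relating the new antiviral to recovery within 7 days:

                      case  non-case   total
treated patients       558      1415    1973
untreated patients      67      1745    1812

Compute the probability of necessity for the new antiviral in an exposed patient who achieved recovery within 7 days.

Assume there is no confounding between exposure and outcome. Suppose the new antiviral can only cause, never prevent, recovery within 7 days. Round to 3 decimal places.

PN ≈ 0.869

p₁ = P(outcome | exposed) = 558/1973 = 0.28282
p₀ = P(outcome | unexposed) = 67/1812 = 0.036976
Under exogeneity and monotonicity, PN = (p₁ − p₀)/p₁.
PN = (0.28282 − 0.036976) / 0.28282 ≈ 0.8693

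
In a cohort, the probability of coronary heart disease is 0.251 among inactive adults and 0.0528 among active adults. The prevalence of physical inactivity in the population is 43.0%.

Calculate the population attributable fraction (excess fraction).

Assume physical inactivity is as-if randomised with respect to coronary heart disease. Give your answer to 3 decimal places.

PAF ≈ 0.617

Let p₁ = 0.251, p₀ = 0.0528.
Overall risk P(Y=1) = π·p₁ + (1−π)·p₀ = 0.43×0.251 + 0.57×0.0528 = 0.13803.
Under exogeneity, PAF = [P(Y=1) − p₀] / P(Y=1).
PAF = (0.13803 − 0.0528) / 0.13803 ≈ 0.6175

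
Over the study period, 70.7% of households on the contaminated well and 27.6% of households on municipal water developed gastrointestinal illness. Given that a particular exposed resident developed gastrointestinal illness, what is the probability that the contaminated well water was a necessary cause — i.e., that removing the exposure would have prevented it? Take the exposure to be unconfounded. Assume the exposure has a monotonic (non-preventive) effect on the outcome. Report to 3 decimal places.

PN ≈ 0.610

p₁ = 0.707, p₀ = 0.276.
Under exogeneity and monotonicity, PN = (p₁ − p₀) / p₁.
PN = (0.707 − 0.276) / 0.707 = 0.431 / 0.707 ≈ 0.6096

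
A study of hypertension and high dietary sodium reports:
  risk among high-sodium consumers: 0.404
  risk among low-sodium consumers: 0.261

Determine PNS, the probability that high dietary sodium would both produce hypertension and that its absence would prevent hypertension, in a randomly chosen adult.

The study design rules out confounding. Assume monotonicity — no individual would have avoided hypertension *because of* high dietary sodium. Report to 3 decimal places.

Let p₁ = 0.404, p₀ = 0.261.
Under exogeneity and monotonicity, PNS = p₁ − p₀.
PNS = 0.404 − 0.261 = 0.143

PNS ≈ 0.143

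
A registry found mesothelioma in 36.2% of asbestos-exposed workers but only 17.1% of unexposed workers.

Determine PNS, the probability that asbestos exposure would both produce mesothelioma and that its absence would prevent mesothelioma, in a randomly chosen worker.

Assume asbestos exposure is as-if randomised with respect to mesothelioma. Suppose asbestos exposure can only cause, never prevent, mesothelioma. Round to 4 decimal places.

PNS ≈ 0.1910

p₁ = 0.362, p₀ = 0.171.
Under exogeneity and monotonicity, PNS = p₁ − p₀.
PNS = 0.362 − 0.171 = 0.191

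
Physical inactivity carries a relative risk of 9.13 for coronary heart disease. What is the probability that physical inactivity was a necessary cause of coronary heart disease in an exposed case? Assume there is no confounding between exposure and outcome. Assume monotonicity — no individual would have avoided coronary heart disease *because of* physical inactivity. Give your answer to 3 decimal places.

PN ≈ 0.890

Under exogeneity and monotonicity, PN = (RR − 1) / RR = 1 − 1/RR.
PN = (9.13 − 1) / 9.13 = 8.13 / 9.13 ≈ 0.8905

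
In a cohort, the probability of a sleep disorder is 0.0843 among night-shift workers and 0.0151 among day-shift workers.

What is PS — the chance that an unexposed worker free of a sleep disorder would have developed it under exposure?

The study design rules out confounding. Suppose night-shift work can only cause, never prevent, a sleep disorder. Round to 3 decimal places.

Let p₁ = 0.0843, p₀ = 0.0151.
Under exogeneity and monotonicity, PS = (p₁ − p₀) / (1 − p₀).
PS = (0.0843 − 0.0151) / (1 − 0.0151) = 0.0692 / 0.9849 ≈ 0.0703

PS ≈ 0.070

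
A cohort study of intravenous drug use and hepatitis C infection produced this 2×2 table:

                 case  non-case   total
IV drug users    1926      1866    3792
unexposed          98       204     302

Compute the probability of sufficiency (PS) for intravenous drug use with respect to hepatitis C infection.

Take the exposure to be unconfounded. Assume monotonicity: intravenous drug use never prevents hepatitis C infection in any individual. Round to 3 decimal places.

p₁ = P(outcome | exposed) = 1926/3792 = 0.50791
p₀ = P(outcome | unexposed) = 98/302 = 0.3245
Under exogeneity and monotonicity, PS = (p₁ − p₀) / (1 − p₀).
PS = (0.50791 − 0.3245) / (1 − 0.3245) = 0.18341 / 0.6755 ≈ 0.2715

PS ≈ 0.272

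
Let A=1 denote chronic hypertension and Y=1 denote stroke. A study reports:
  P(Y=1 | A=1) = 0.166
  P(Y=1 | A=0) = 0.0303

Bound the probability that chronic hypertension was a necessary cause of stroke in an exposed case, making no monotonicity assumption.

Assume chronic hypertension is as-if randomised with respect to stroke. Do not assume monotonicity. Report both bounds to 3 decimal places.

Let p₁ = 0.166, p₀ = 0.0303.
Under exogeneity alone the bounds on PN are max{0,(p₁−p₀)/p₁} ≤ PN ≤ min{1,(1−p₀)/p₁}.
  lower = (p₁ − p₀)/p₁ = 0.1357 / 0.166 ≈ 0.8175
  upper = min{1, (1 − p₀)/p₁} = 0.9697 / 0.166 ≈ 5.8416 → capped at 1

0.817 ≤ PN ≤ 1.000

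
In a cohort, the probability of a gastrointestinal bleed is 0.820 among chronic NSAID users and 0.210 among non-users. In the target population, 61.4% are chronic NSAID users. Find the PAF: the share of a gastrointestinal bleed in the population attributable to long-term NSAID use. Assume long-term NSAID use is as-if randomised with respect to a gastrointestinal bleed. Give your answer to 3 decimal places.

Let p₁ = 0.82, p₀ = 0.21.
Overall risk P(Y=1) = π·p₁ + (1−π)·p₀ = 0.614×0.82 + 0.386×0.21 = 0.58454.
Under exogeneity, PAF = [P(Y=1) − p₀] / P(Y=1).
PAF = (0.58454 − 0.21) / 0.58454 ≈ 0.6407

PAF ≈ 0.641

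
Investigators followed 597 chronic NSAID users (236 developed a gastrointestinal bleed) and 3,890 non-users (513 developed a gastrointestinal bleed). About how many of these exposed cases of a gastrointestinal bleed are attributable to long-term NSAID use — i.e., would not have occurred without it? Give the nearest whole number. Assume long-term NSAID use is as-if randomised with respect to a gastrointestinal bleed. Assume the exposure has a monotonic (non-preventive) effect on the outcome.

p₁ = P(outcome | exposed) = 236/597 = 0.39531
p₀ = P(outcome | unexposed) = 513/3890 = 0.13188
PN = (p₁ − p₀)/p₁ = (0.39531 − 0.13188) / 0.39531 ≈ 0.66640.
Attributable cases ≈ PN × (exposed cases) = 0.66640 × 236 ≈ 157.27.

about 157 cases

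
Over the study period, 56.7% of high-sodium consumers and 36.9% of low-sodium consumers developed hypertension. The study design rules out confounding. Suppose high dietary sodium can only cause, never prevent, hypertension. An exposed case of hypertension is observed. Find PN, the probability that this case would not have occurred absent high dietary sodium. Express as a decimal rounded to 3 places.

PN ≈ 0.349

p₁ = 0.567, p₀ = 0.369.
Under exogeneity and monotonicity, PN = (p₁ − p₀) / p₁.
PN = (0.567 − 0.369) / 0.567 = 0.198 / 0.567 ≈ 0.3492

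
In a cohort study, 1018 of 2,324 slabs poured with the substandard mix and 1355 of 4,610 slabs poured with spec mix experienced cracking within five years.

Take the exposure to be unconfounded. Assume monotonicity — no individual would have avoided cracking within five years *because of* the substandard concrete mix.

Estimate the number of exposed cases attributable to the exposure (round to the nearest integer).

p₁ = P(outcome | exposed) = 1018/2324 = 0.43804
p₀ = P(outcome | unexposed) = 1355/4610 = 0.29393
PN = (p₁ − p₀)/p₁ = (0.43804 − 0.29393) / 0.43804 ≈ 0.32899.
Attributable cases ≈ PN × (exposed cases) = 0.32899 × 1018 ≈ 334.92.

about 335 cases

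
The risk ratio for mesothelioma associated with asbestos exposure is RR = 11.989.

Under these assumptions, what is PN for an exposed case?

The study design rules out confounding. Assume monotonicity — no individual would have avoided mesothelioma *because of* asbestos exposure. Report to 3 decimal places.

Under exogeneity and monotonicity, PN = (RR − 1) / RR = 1 − 1/RR.
PN = (11.989 − 1) / 11.989 = 10.99 / 11.989 ≈ 0.9166

PN ≈ 0.917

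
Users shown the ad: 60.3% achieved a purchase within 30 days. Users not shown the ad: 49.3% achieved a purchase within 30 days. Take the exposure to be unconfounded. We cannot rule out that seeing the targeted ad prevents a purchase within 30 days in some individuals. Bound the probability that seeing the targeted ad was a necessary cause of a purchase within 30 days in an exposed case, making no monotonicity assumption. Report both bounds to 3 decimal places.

0.182 ≤ PN ≤ 0.841

p₁ = 0.603, p₀ = 0.493.
Under exogeneity alone the bounds on PN are max{0,(p₁−p₀)/p₁} ≤ PN ≤ min{1,(1−p₀)/p₁}.
  lower = (p₁ − p₀)/p₁ = 0.11 / 0.603 ≈ 0.1824
  upper = min{1, (1 − p₀)/p₁} = 0.507 / 0.603 ≈ 0.8408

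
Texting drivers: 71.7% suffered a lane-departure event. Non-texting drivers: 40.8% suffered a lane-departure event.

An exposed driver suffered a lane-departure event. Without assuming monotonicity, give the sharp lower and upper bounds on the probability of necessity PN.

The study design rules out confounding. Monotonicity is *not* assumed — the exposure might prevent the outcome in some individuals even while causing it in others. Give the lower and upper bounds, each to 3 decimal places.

p₁ = 0.717, p₀ = 0.408.
Under exogeneity alone the bounds on PN are max{0,(p₁−p₀)/p₁} ≤ PN ≤ min{1,(1−p₀)/p₁}.
  lower = (p₁ − p₀)/p₁ = 0.309 / 0.717 ≈ 0.4310
  upper = min{1, (1 − p₀)/p₁} = 0.592 / 0.717 ≈ 0.8257

0.431 ≤ PN ≤ 0.826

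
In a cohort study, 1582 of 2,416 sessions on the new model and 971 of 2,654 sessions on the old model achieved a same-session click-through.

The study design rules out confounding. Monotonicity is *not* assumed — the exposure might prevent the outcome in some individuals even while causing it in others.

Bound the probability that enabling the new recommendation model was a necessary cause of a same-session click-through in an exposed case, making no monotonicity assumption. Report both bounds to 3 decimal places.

0.441 ≤ PN ≤ 0.968

p₁ = P(outcome | exposed) = 1582/2416 = 0.6548
p₀ = P(outcome | unexposed) = 971/2654 = 0.36586
Under exogeneity alone the bounds on PN are max{0,(p₁−p₀)/p₁} ≤ PN ≤ min{1,(1−p₀)/p₁}.
  lower = (p₁ − p₀)/p₁ = 0.28894 / 0.6548 ≈ 0.4413
  upper = min{1, (1 − p₀)/p₁} = 0.63414 / 0.6548 ≈ 0.9684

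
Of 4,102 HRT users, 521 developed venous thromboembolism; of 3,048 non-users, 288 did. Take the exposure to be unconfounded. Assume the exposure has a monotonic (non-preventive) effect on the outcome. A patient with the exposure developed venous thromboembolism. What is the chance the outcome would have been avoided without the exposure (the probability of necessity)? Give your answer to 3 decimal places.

PN ≈ 0.256

p₁ = P(outcome | exposed) = 521/4102 = 0.12701
p₀ = P(outcome | unexposed) = 288/3048 = 0.094488
Under exogeneity and monotonicity, PN = (p₁ − p₀) / p₁.
PN = (0.12701 − 0.094488) / 0.12701 = 0.032523 / 0.12701 ≈ 0.2561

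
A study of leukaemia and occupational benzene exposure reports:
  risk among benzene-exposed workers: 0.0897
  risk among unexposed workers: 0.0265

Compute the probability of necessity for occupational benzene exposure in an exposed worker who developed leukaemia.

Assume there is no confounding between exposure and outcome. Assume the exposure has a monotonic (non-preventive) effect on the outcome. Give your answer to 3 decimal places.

Let p₁ = 0.0897, p₀ = 0.0265.
Under exogeneity and monotonicity, PN = (p₁ − p₀) / p₁.
PN = (0.0897 − 0.0265) / 0.0897 = 0.0632 / 0.0897 ≈ 0.7046

PN ≈ 0.705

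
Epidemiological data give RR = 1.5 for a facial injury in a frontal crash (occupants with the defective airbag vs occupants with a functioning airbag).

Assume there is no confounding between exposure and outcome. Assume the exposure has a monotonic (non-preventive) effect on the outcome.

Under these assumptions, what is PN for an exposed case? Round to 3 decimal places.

PN ≈ 0.333

Under exogeneity and monotonicity, PN = (RR − 1) / RR = 1 − 1/RR.
PN = (1.5 − 1) / 1.5 = 0.5 / 1.5 ≈ 0.3333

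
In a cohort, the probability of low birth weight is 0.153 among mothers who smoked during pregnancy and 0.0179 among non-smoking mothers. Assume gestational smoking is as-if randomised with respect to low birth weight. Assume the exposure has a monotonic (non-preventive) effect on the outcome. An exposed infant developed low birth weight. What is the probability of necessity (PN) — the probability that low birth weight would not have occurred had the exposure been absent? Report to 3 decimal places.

PN ≈ 0.883

Let p₁ = 0.153, p₀ = 0.0179.
Under exogeneity and monotonicity, PN = (p₁ − p₀) / p₁.
PN = (0.153 − 0.0179) / 0.153 = 0.1351 / 0.153 ≈ 0.8830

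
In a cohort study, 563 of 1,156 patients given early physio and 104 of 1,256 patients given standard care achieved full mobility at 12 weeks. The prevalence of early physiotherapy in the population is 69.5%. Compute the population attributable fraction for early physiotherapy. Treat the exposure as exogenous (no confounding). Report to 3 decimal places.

p₁ = P(outcome | exposed) = 563/1156 = 0.48702
p₀ = P(outcome | unexposed) = 104/1256 = 0.082803
Overall risk P(Y=1) = π·p₁ + (1−π)·p₀ = 0.695×0.48702 + 0.305×0.082803 = 0.36374.
Under exogeneity, PAF = [P(Y=1) − p₀] / P(Y=1).
PAF = (0.36374 − 0.082803) / 0.36374 ≈ 0.7724

PAF ≈ 0.772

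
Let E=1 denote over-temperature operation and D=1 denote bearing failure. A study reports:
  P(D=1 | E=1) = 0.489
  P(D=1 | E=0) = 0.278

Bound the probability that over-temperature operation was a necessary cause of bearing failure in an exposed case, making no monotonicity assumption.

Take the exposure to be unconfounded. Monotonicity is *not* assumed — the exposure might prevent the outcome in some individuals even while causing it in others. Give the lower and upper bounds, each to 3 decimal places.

Let p₁ = 0.489, p₀ = 0.278.
Under exogeneity alone the bounds on PN are max{0,(p₁−p₀)/p₁} ≤ PN ≤ min{1,(1−p₀)/p₁}.
  lower = (p₁ − p₀)/p₁ = 0.211 / 0.489 ≈ 0.4315
  upper = min{1, (1 − p₀)/p₁} = 0.722 / 0.489 ≈ 1.4765 → capped at 1

0.431 ≤ PN ≤ 1.000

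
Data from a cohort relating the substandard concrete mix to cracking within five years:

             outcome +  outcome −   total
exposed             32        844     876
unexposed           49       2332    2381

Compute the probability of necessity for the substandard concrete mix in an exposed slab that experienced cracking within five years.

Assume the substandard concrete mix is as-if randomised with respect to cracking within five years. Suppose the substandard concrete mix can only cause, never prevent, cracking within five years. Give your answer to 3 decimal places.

p₁ = P(outcome | exposed) = 32/876 = 0.03653
p₀ = P(outcome | unexposed) = 49/2381 = 0.02058
Under exogeneity and monotonicity, PN = (p₁ − p₀) / p₁.
PN = (0.03653 − 0.02058) / 0.03653 = 0.01595 / 0.03653 ≈ 0.4366

PN ≈ 0.437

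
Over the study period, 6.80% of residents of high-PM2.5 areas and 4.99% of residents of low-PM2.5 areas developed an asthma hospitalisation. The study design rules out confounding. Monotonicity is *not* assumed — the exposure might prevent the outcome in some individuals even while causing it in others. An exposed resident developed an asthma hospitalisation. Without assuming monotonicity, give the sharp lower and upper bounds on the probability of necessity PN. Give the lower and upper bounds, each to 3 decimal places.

p₁ = 0.068, p₀ = 0.0499.
Under exogeneity alone the bounds on PN are max{0,(p₁−p₀)/p₁} ≤ PN ≤ min{1,(1−p₀)/p₁}.
  lower = (p₁ − p₀)/p₁ = 0.0181 / 0.068 ≈ 0.2662
  upper = min{1, (1 − p₀)/p₁} = 0.9501 / 0.068 ≈ 13.9721 → capped at 1

0.266 ≤ PN ≤ 1.000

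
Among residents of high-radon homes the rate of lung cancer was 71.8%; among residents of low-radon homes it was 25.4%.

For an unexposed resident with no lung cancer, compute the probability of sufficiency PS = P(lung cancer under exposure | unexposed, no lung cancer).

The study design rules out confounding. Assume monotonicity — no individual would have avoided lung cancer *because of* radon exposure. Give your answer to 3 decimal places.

PS ≈ 0.622

p₁ = 0.718, p₀ = 0.254.
Under exogeneity and monotonicity, PS = (p₁ − p₀) / (1 − p₀).
PS = (0.718 − 0.254) / (1 − 0.254) = 0.464 / 0.746 ≈ 0.6220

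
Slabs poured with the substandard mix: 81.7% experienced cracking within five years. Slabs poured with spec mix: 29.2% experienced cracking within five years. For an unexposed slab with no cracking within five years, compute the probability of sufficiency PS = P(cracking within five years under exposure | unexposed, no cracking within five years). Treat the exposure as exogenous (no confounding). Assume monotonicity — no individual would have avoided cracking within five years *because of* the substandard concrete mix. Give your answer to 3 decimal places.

p₁ = 0.817, p₀ = 0.292.
Under exogeneity and monotonicity, PS = (p₁ − p₀) / (1 − p₀).
PS = (0.817 − 0.292) / (1 − 0.292) = 0.525 / 0.708 ≈ 0.7415

PS ≈ 0.742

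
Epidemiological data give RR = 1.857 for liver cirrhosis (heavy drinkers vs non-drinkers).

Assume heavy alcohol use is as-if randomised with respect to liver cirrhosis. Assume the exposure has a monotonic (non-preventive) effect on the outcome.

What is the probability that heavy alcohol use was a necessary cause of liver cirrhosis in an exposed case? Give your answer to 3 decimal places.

Under exogeneity and monotonicity, PN = (RR − 1) / RR = 1 − 1/RR.
PN = (1.857 − 1) / 1.857 = 0.857 / 1.857 ≈ 0.4615

PN ≈ 0.461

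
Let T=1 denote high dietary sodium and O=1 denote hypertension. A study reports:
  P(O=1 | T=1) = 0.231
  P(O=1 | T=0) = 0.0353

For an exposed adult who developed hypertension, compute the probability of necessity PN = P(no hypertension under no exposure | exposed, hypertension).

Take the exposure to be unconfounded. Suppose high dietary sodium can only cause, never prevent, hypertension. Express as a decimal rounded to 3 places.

Let p₁ = 0.231, p₀ = 0.0353.
Under exogeneity and monotonicity, PN = (p₁ − p₀) / p₁.
PN = (0.231 − 0.0353) / 0.231 = 0.1957 / 0.231 ≈ 0.8472

PN ≈ 0.847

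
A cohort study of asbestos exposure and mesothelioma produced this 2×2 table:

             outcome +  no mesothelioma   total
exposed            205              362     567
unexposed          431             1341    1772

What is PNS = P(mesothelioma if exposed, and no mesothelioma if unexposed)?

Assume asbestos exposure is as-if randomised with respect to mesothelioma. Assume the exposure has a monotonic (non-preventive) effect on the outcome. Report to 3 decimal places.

p₁ = P(outcome | exposed) = 205/567 = 0.36155
p₀ = P(outcome | unexposed) = 431/1772 = 0.24323
Under exogeneity and monotonicity, PNS = p₁ − p₀.
PNS = 0.36155 − 0.24323 = 0.11832

PNS ≈ 0.118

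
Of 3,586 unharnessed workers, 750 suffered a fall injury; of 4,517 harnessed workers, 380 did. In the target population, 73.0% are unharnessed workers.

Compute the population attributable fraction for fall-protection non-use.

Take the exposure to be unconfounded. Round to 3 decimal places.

PAF ≈ 0.520

p₁ = P(outcome | exposed) = 750/3586 = 0.20915
p₀ = P(outcome | unexposed) = 380/4517 = 0.084127
Overall risk P(Y=1) = π·p₁ + (1−π)·p₀ = 0.73×0.20915 + 0.27×0.084127 = 0.17539.
Under exogeneity, PAF = [P(Y=1) − p₀] / P(Y=1).
PAF = (0.17539 − 0.084127) / 0.17539 ≈ 0.5203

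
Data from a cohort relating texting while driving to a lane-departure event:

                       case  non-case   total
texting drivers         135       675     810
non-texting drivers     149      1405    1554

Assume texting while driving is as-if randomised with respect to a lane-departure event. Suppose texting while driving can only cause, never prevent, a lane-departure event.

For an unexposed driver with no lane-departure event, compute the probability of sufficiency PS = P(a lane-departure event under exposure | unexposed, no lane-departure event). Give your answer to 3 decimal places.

p₁ = P(outcome | exposed) = 135/810 = 0.16667
p₀ = P(outcome | unexposed) = 149/1554 = 0.095882
Under exogeneity and monotonicity, PS = (p₁ − p₀)/(1 − p₀).
PS = (0.16667 − 0.095882) / 0.90412 ≈ 0.0783

PS ≈ 0.078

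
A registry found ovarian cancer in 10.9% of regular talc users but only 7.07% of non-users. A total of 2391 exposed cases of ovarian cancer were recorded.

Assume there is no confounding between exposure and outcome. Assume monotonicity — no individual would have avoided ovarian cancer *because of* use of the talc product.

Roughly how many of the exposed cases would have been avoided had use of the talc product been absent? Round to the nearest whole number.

p₁ = 0.109, p₀ = 0.0707.
PN = (p₁ − p₀)/p₁ = (0.109 − 0.0707) / 0.109 ≈ 0.35138.
Attributable cases ≈ PN × (exposed cases) = 0.35138 × 2391 ≈ 840.14.

about 840 cases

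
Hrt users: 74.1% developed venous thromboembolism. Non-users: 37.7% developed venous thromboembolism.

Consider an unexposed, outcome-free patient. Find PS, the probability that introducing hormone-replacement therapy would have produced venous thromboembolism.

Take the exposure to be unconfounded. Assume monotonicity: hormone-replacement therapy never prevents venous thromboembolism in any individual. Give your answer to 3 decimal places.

p₁ = 0.741, p₀ = 0.377.
Under exogeneity and monotonicity, PS = (p₁ − p₀) / (1 − p₀).
PS = (0.741 − 0.377) / (1 − 0.377) = 0.364 / 0.623 ≈ 0.5843

PS ≈ 0.584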